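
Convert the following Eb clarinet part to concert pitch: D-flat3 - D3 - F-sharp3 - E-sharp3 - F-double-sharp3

Written C4 on the Eb clarinet sounds as Eb4, a minor third higher; apply that shift to every note.
Db3 -> Fb3
D3 -> F3
F#3 -> A3
E#3 -> G#3
F##3 -> A#3

Fb3 F3 A3 G#3 A#3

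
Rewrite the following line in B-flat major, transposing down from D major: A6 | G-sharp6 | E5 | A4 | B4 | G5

F6 E6 C5 F4 G4 Eb5

From D down to B-flat is a major third; apply that to each pitch.
A6 to F6
G#6 to E6
E5 to C5
A4 to F4
B4 to G4
G5 to Eb5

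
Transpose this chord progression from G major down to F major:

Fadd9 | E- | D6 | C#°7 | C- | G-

Ebadd9 D- C6 B°7 Bb- F-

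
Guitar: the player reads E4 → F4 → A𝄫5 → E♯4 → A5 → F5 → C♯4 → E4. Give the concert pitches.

Written C4 on the guitar sounds as C3, a perfect octave lower; apply that shift to every note.
E4 -> E3
F4 -> F3
Abb5 -> Abb4
E#4 -> E#3
A5 -> A4
F5 -> F4
C#4 -> C#3
E4 -> E3

E3 F3 Abb4 E#3 A4 F4 C#3 E3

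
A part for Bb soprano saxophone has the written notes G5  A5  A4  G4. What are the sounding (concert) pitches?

Written C4 on the Bb soprano saxophone sounds as Bb3, a major second lower; apply that shift to every note.
G5 to F5
A5 to G5
A4 to G4
G4 to F4

F5 G5 G4 F4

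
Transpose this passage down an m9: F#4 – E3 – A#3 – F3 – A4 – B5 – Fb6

F#4 -> E#3
E3 -> D#2
A#3 -> G##2
F3 -> E2
A4 -> G#3
B5 -> A#4
Fb6 -> Eb5

E#3 D#2 G##2 E2 G#3 A#4 Eb5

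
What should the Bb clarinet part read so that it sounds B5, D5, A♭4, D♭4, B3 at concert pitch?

The Bb clarinet sounds a major second below written, so the written part must be a major second above concert — transpose each note up.
B5 to C#6
D5 to E5
Ab4 to Bb4
Db4 to Eb4
B3 to C#4

C#6 E5 Bb4 Eb4 C#4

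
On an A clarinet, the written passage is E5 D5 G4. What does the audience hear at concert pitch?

Written C4 on the A clarinet sounds as A3, a minor third lower; apply that shift to every note.
E5 to C#5
D5 to B4
G4 to E4

C#5 B4 E4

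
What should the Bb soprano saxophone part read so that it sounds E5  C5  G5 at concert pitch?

Written C4 sounds as Bb3 on the Bb soprano saxophone, so concert pitches are written a major second up.
E5 to F#5
C5 to D5
G5 to A5

F#5 D5 A5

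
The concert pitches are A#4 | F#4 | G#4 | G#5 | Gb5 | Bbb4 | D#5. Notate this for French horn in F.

E#5 C#5 D#5 D#6 Db6 Fb5 A#5

The French horn in F sounds a perfect fifth below written, so the written part must be a perfect fifth above concert — transpose each note up.
A#4 -> E#5
F#4 -> C#5
G#4 -> D#5
G#5 -> D#6
Gb5 -> Db6
Bbb4 -> Fb5
D#5 -> A#5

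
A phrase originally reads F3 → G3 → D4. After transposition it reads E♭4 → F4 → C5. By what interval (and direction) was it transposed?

Take the first pair: F3 → Eb4. F to E spans 7 letter names, so the interval is some kind of seventh.
F3 to Eb4 is 10 semitones, which makes it a minor seventh; the second version is higher, so the direction is up.
Checking another pair — D4 → C5 — gives the same interval.

up a minor seventh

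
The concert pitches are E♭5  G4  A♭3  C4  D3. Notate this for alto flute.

Ab5 C5 Db4 F4 G3

The alto flute sounds a perfect fourth below written, so the written part must be a perfect fourth above concert — transpose each note up.
Eb5 -> Ab5
G4 -> C5
Ab3 -> Db4
C4 -> F4
D3 -> G3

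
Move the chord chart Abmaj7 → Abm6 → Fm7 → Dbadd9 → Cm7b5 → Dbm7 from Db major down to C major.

Db major down to C major is a minor second; each chord root moves by that interval while the quality stays the same.
Abmaj7: root Ab down a minor second → G, giving Gmaj7.
Abm6: root Ab down a minor second → G, giving Gm6.
Fm7: root F down a minor second → E, giving Em7.
Dbadd9: root Db down a minor second → C, giving Cadd9.
Cm7b5: root C down a minor second → B, giving Bm7b5.
Dbm7: root Db down a minor second → C, giving Cm7.

Gmaj7 Gm6 Em7 Cadd9 Bm7b5 Cm7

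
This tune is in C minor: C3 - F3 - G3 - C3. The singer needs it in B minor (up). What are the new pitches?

From C up to B is a major seventh; apply that to each pitch.
C3 becomes B3
F3 becomes E4
G3 becomes F#4
C3 becomes B3

B3 E4 F#4 B3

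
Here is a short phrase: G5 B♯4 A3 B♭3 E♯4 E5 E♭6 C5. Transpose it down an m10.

E4 G##3 F#2 G2 C##3 C#4 C5 A3

G5 to E4
B#4 to G##3
A3 to F#2
Bb3 to G2
E#4 to C##3
E5 to C#4
Eb6 to C5
C5 to A3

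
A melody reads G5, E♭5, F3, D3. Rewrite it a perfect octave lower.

G5 to G4
Eb5 to Eb4
F3 to F2
D3 to D2

G4 Eb4 F2 D2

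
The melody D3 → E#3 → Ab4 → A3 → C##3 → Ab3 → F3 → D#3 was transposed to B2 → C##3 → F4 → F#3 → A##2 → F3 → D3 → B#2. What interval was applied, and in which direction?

down a minor third

Take the first pair: D3 → B2. D to B spans 3 letter names, so the interval is some kind of third.
B2 to D3 is 3 semitones, which makes it a minor third; the second version is lower, so the direction is down.
Checking another pair — D#3 → B#2 — gives the same interval.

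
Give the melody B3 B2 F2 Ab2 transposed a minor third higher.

D4 D3 Ab2 Cb3

B3 gives D4
B2 gives D3
F2 gives Ab2
Ab2 gives Cb3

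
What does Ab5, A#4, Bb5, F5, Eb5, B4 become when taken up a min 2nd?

Bbb5 B4 Cb6 Gb5 Fb5 C5

Ab5 gives Bbb5
A#4 gives B4
Bb5 gives Cb6
F5 gives Gb5
Eb5 gives Fb5
B4 gives C5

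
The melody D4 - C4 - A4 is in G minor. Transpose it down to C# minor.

G#3 F#3 D#4

G minor to C# minor down is a diminished fifth, so every note moves down by that interval.
D4 to G#3
C4 to F#3
A4 to D#4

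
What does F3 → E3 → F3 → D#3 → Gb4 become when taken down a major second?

Eb3 D3 Eb3 C#3 Fb4

A major second down from F3 gives Eb3.
A major second down from E3 gives D3.
A major second down from F3 gives Eb3.
D#3: a second down reaches C, and 2 semitones makes it C#3.
A major second down from Gb4 gives Fb4.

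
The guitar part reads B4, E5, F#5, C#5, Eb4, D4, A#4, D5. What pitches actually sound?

B3 E4 F#4 C#4 Eb3 D3 A#3 D4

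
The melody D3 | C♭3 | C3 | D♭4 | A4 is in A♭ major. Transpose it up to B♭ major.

From A♭ up to B♭ is a major second; apply that to each pitch.
D3 becomes E3
Cb3 becomes Db3
C3 becomes D3
Db4 becomes Eb4
A4 becomes B4

E3 Db3 D3 Eb4 B4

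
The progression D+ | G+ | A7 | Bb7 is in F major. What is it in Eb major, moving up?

C+ F+ G7 Ab7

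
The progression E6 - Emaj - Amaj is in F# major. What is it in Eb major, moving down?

Db6 Dbmaj Gbmaj

F# major down to Eb major is an augmented second; each chord root moves by that interval while the quality stays the same.
E6: root E down an augmented second → Db, giving Db6.
Emaj: root E down an augmented second → Db, giving Dbmaj.
Amaj: root A down an augmented second → Gb, giving Gbmaj.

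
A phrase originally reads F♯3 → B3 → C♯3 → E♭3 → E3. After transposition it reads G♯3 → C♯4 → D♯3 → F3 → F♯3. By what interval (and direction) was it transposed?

up a major second

From F#3 to G#3 is 2 letter names — a second of some quality.
F#3 to G#3 is 2 semitones, which makes it a major second; the second version is higher, so the direction is up.
Checking another pair — E3 → F#3 — gives the same interval.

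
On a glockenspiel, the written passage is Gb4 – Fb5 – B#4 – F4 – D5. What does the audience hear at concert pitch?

The glockenspiel sounds a perfect fifteenth above written, so transpose each written note up a perfect fifteenth.
Gb4 -> Gb6
Fb5 -> Fb7
B#4 -> B#6
F4 -> F6
D5 -> D7

Gb6 Fb7 B#6 F6 D7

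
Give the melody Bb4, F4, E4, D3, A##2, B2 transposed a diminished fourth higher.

Bb4 → Ebb5
F4 → Bbb4
E4 → Ab4
D3 → Gb3
A##2 → D#3
B2 → Eb3

Ebb5 Bbb4 Ab4 Gb3 D#3 Eb3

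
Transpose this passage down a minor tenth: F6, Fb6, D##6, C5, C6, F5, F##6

D5 Db5 B##4 A3 A4 D4 D##5

A minor tenth down from F6 gives D5.
Fb6: a tenth down reaches D, and 15 semitones makes it Db5.
D##6 down a minor tenth is B##4.
C5 down a minor tenth is A3.
A minor tenth down from C6 gives A4.
F5 down a minor tenth is D4.
F##6 down a minor tenth is D##5.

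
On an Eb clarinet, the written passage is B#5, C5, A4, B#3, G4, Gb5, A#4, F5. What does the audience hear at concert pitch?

D#6 Eb5 C5 D#4 Bb4 Bbb5 C#5 Ab5

The Eb clarinet sounds a minor third above written, so transpose each written note up a minor third.
B#5 → D#6
C5 → Eb5
A4 → C5
B#3 → D#4
G4 → Bb4
Gb5 → Bbb5
A#4 → C#5
F5 → Ab5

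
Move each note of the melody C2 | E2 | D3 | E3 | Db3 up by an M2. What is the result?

D2 F#2 E3 F#3 Eb3

A major second up from C2 gives D2.
A major second up from E2 gives F#2.
A major second up from D3 gives E3.
E3: a second up reaches F, and 2 semitones makes it F#3.
Db3 up a major second is Eb3.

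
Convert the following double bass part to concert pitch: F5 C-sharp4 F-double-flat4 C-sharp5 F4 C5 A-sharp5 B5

F4 C#3 Fbb3 C#4 F3 C4 A#4 B4

The double bass sounds a perfect octave below written, so transpose each written note down a perfect octave.
F5 to F4
C#4 to C#3
Fbb4 to Fbb3
C#5 to C#4
F4 to F3
C5 to C4
A#5 to A#4
B5 to B4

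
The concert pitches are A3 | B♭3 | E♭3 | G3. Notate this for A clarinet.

C4 Db4 Gb3 Bb3

Written C4 sounds as A3 on the A clarinet, so concert pitches are written a minor third up.
A3 gives C4
Bb3 gives Db4
Eb3 gives Gb3
G3 gives Bb3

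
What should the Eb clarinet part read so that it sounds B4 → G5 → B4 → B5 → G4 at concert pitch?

The Eb clarinet sounds a minor third above written, so the written part must be a minor third below concert — transpose each note down.
B4 to G#4
G5 to E5
B4 to G#4
B5 to G#5
G4 to E4

G#4 E5 G#4 G#5 E4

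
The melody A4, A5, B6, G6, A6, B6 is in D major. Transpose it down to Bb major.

F4 F5 G6 Eb6 F6 G6

D major to Bb major down is a major third, so every note moves down by that interval.
A4 gives F4
A5 gives F5
B6 gives G6
G6 gives Eb6
A6 gives F6
B6 gives G6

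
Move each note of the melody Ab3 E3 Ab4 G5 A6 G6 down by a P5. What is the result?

Ab3 becomes Db3
E3 becomes A2
Ab4 becomes Db4
G5 becomes C5
A6 becomes D6
G6 becomes C6

Db3 A2 Db4 C5 D6 C6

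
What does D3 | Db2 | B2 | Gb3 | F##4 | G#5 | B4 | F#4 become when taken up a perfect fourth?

G3 Gb2 E3 Cb4 B#4 C#6 E5 B4

A perfect fourth up from D3 gives G3.
Db2 up a perfect fourth is Gb2.
B2: a fourth up reaches E, and 5 semitones makes it E3.
Gb3 up a perfect fourth is Cb4.
F##4: a fourth up reaches B, and 5 semitones makes it B#4.
A perfect fourth up from G#5 gives C#6.
A perfect fourth up from B4 gives E5.
F#4: a fourth up reaches B, and 5 semitones makes it B4.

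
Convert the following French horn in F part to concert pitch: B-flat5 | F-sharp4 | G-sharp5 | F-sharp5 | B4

Eb5 B3 C#5 B4 E4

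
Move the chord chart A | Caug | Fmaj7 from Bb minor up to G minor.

Bb minor up to G minor is a major sixth; each chord root moves by that interval while the quality stays the same.
A: root A up a major sixth → F#, giving F#.
Caug: root C up a major sixth → A, giving Aaug.
Fmaj7: root F up a major sixth → D, giving Dmaj7.

F# Aaug Dmaj7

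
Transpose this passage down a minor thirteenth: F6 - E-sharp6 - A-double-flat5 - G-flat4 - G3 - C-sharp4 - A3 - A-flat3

F6 down a minor thirteenth is A4.
A minor thirteenth down from E#6 gives G##4.
A minor thirteenth down from Abb5 gives Cb4.
Gb4 down a minor thirteenth is Bb2.
A minor thirteenth down from G3 gives B1.
C#4 down a minor thirteenth is E#2.
A3 down a minor thirteenth is C#2.
A minor thirteenth down from Ab3 gives C2.

A4 G##4 Cb4 Bb2 B1 E#2 C#2 C2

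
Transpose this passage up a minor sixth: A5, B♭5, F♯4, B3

F6 Gb6 D5 G4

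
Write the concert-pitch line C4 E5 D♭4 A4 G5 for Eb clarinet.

Written C4 sounds as Eb4 on the Eb clarinet, so concert pitches are written a minor third down.
C4 becomes A3
E5 becomes C#5
Db4 becomes Bb3
A4 becomes F#4
G5 becomes E5

A3 C#5 Bb3 F#4 E5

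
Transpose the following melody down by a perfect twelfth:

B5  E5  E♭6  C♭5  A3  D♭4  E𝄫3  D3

E4 A3 Ab4 Fb3 D2 Gb2 Abb1 G1

B5: a twelfth down reaches E, and 19 semitones makes it E4.
E5 down a perfect twelfth is A3.
A perfect twelfth down from Eb6 gives Ab4.
A perfect twelfth down from Cb5 gives Fb3.
A3 down a perfect twelfth is D2.
A perfect twelfth down from Db4 gives Gb2.
Ebb3 down a perfect twelfth is Abb1.
D3 down a perfect twelfth is G1.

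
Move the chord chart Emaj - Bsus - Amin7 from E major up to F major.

E major up to F major is a minor second; each chord root moves by that interval while the quality stays the same.
Emaj: root E up a minor second → F, giving Fmaj.
Bsus: root B up a minor second → C, giving Csus.
Amin7: root A up a minor second → Bb, giving Bbmin7.

Fmaj Csus Bbmin7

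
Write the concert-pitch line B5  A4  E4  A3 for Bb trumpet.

Written C4 sounds as Bb3 on the Bb trumpet, so concert pitches are written a major second up.
B5 gives C#6
A4 gives B4
E4 gives F#4
A3 gives B3

C#6 B4 F#4 B3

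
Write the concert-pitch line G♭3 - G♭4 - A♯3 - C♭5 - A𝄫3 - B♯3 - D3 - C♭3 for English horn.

Db4 Db5 E#4 Gb5 Ebb4 F##4 A3 Gb3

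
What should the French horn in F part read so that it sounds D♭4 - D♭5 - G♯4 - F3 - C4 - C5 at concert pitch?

Ab4 Ab5 D#5 C4 G4 G5

Written C4 sounds as F3 on the French horn in F, so concert pitches are written a perfect fifth up.
Db4 -> Ab4
Db5 -> Ab5
G#4 -> D#5
F3 -> C4
C4 -> G4
C5 -> G5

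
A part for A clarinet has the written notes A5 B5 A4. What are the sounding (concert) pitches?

Written C4 on the A clarinet sounds as A3, a minor third lower; apply that shift to every note.
A5 becomes F#5
B5 becomes G#5
A4 becomes F#4

F#5 G#5 F#4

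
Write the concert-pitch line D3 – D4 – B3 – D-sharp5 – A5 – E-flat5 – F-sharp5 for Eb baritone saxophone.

B4 B5 G#5 B#6 F#7 C7 D#7

Written C4 sounds as Eb2 on the Eb baritone saxophone, so concert pitches are written a major thirteenth up.
D3 → B4
D4 → B5
B3 → G#5
D#5 → B#6
A5 → F#7
Eb5 → C7
F#5 → D#7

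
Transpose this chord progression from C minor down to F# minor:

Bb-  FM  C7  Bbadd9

E- BM F#7 Eadd9

C minor down to F# minor is a diminished fifth; each chord root moves by that interval while the quality stays the same.
Bb-: root Bb down a diminished fifth → E, giving E-.
FM: root F down a diminished fifth → B, giving BM.
C7: root C down a diminished fifth → F#, giving F#7.
Bbadd9: root Bb down a diminished fifth → E, giving Eadd9.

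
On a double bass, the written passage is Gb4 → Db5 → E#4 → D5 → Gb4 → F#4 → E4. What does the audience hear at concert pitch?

Gb3 Db4 E#3 D4 Gb3 F#3 E3

Written C4 on the double bass sounds as C3, a perfect octave lower; apply that shift to every note.
Gb4 becomes Gb3
Db5 becomes Db4
E#4 becomes E#3
D5 becomes D4
Gb4 becomes Gb3
F#4 becomes F#3
E4 becomes E3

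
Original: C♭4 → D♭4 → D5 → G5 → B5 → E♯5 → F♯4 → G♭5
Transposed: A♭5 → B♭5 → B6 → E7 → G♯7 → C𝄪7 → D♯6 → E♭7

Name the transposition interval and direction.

Take the first pair: Cb4 → Ab5. C to A spans 13 letter names, so the interval is some kind of thirteenth.
Cb4 to Ab5 is 21 semitones, which makes it a major thirteenth; the second version is higher, so the direction is up.
Checking another pair — Gb5 → Eb7 — gives the same interval.

up a major thirteenth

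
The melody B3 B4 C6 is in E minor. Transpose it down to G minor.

D3 D4 Eb5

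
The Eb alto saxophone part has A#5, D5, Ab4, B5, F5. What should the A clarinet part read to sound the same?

E5 Ab4 Ebb4 F5 Cb5

First find concert pitch: the Eb alto saxophone sounds a major sixth below written, so A#5 D5 Ab4 B5 F5 sounds C#5 F4 Cb4 D5 Ab4.
Then write for A clarinet: it sounds a minor third below written, so the part must be a minor third above concert.
C#5 → E5
F4 → Ab4
Cb4 → Ebb4
D5 → F5
Ab4 → Cb5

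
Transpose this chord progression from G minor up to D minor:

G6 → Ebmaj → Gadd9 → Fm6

D6 Bbmaj Dadd9 Cm6

G minor up to D minor is a perfect fifth; each chord root moves by that interval while the quality stays the same.
G6: root G up a perfect fifth → D, giving D6.
Ebmaj: root Eb up a perfect fifth → Bb, giving Bbmaj.
Gadd9: root G up a perfect fifth → D, giving Dadd9.
Fm6: root F up a perfect fifth → C, giving Cm6.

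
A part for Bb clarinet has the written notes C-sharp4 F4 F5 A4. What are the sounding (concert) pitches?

Written C4 on the Bb clarinet sounds as Bb3, a major second lower; apply that shift to every note.
C#4 to B3
F4 to Eb4
F5 to Eb5
A4 to G4

B3 Eb4 Eb5 G4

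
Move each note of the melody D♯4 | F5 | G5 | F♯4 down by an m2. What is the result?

C##4 E5 F#5 E#4

D#4 down a minor second is C##4.
A minor second down from F5 gives E5.
G5 down a minor second is F#5.
F#4: a second down reaches E, and 1 semitone makes it E#4.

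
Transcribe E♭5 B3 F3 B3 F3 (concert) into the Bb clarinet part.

F5 C#4 G3 C#4 G3

Written C4 sounds as Bb3 on the Bb clarinet, so concert pitches are written a major second up.
Eb5 becomes F5
B3 becomes C#4
F3 becomes G3
B3 becomes C#4
F3 becomes G3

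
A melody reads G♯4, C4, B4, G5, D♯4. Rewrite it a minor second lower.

F##4 B3 A#4 F#5 C##4

G#4: a second down reaches F, and 1 semitone makes it F##4.
C4 down a minor second is B3.
B4: a second down reaches A, and 1 semitone makes it A#4.
G5: a second down reaches F, and 1 semitone makes it F#5.
A minor second down from D#4 gives C##4.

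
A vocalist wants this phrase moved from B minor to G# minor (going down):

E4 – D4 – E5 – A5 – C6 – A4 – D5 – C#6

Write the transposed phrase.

C#4 B3 C#5 F#5 A5 F#4 B4 A#5

B minor to G# minor down is a minor third, so every note moves down by that interval.
E4 becomes C#4
D4 becomes B3
E5 becomes C#5
A5 becomes F#5
C6 becomes A5
A4 becomes F#4
D5 becomes B4
C#6 becomes A#5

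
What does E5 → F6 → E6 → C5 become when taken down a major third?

C5 Db6 C6 Ab4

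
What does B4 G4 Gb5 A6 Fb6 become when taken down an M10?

B4 down a major tenth is G3.
G4: a tenth down reaches E, and 16 semitones makes it Eb3.
Gb5 down a major tenth is Ebb4.
A6 down a major tenth is F5.
A major tenth down from Fb6 gives Dbb5.

G3 Eb3 Ebb4 F5 Dbb5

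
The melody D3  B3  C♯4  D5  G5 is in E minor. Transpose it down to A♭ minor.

Gb2 Eb3 F3 Gb4 Cb5

E minor to A♭ minor down is an augmented fifth, so every note moves down by that interval.
D3 becomes Gb2
B3 becomes Eb3
C#4 becomes F3
D5 becomes Gb4
G5 becomes Cb5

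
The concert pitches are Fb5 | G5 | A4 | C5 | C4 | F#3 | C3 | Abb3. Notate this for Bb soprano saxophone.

The Bb soprano saxophone sounds a major second below written, so the written part must be a major second above concert — transpose each note up.
Fb5 becomes Gb5
G5 becomes A5
A4 becomes B4
C5 becomes D5
C4 becomes D4
F#3 becomes G#3
C3 becomes D3
Abb3 becomes Bbb3

Gb5 A5 B4 D5 D4 G#3 D3 Bbb3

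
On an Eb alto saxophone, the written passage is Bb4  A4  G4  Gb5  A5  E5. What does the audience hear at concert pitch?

Db4 C4 Bb3 Bbb4 C5 G4

Written C4 on the Eb alto saxophone sounds as Eb3, a major sixth lower; apply that shift to every note.
Bb4 becomes Db4
A4 becomes C4
G4 becomes Bb3
Gb5 becomes Bbb4
A5 becomes C5
E5 becomes G4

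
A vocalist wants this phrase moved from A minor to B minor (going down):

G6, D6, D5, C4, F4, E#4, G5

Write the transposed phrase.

A minor to B minor down is a minor seventh, so every note moves down by that interval.
G6 gives A5
D6 gives E5
D5 gives E4
C4 gives D3
F4 gives G3
E#4 gives F##3
G5 gives A4

A5 E5 E4 D3 G3 F##3 A4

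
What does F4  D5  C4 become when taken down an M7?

F4: a seventh down reaches G, and 11 semitones makes it Gb3.
D5 down a major seventh is Eb4.
A major seventh down from C4 gives Db3.

Gb3 Eb4 Db3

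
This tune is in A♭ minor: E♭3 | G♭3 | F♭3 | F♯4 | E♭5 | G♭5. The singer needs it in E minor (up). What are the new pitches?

From A♭ up to E is an augmented fifth; apply that to each pitch.
Eb3 becomes B3
Gb3 becomes D4
Fb3 becomes C4
F#4 becomes C##5
Eb5 becomes B5
Gb5 becomes D6

B3 D4 C4 C##5 B5 D6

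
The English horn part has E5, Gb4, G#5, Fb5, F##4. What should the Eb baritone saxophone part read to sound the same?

F#6 Ab5 A#6 Gb6 G##5

First find concert pitch: the English horn sounds a perfect fifth below written, so E5 Gb4 G#5 Fb5 F##4 sounds A4 Cb4 C#5 Bbb4 B#3.
Then write for Eb baritone saxophone: it sounds a major thirteenth below written, so the part must be a major thirteenth above concert.
A4 → F#6
Cb4 → Ab5
C#5 → A#6
Bbb4 → Gb6
B#3 → G##5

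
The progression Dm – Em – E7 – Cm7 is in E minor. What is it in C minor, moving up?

Bbm Cm C7 Abm7

E minor up to C minor is a minor sixth; each chord root moves by that interval while the quality stays the same.
Dm: root D up a minor sixth → Bb, giving Bbm.
Em: root E up a minor sixth → C, giving Cm.
E7: root E up a minor sixth → C, giving C7.
Cm7: root C up a minor sixth → Ab, giving Abm7.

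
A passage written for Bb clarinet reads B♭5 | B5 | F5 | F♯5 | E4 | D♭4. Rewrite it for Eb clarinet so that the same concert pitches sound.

F5 F#5 C5 C#5 B3 Ab3

First find concert pitch: the Bb clarinet sounds a major second below written, so B♭5 B5 F5 F♯5 E4 D♭4 sounds Ab5 A5 Eb5 E5 D4 Cb4.
Then write for Eb clarinet: it sounds a minor third above written, so the part must be a minor third below concert.
Ab5 → F5
A5 → F#5
Eb5 → C5
E5 → C#5
D4 → B3
Cb4 → Ab3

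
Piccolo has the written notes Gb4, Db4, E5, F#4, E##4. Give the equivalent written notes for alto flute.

Cb6 Gb5 A6 B5 A##5

First find concert pitch: the piccolo sounds a perfect octave above written, so Gb4 Db4 E5 F#4 E##4 sounds Gb5 Db5 E6 F#5 E##5.
Then write for alto flute: it sounds a perfect fourth below written, so the part must be a perfect fourth above concert.
Gb5 → Cb6
Db5 → Gb5
E6 → A6
F#5 → B5
E##5 → A##5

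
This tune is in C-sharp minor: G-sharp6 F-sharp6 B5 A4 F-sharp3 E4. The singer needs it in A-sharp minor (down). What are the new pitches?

E#6 D#6 G#5 F#4 D#3 C#4

From C-sharp down to A-sharp is a minor third; apply that to each pitch.
G#6 → E#6
F#6 → D#6
B5 → G#5
A4 → F#4
F#3 → D#3
E4 → C#4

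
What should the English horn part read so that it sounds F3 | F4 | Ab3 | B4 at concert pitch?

C4 C5 Eb4 F#5

Written C4 sounds as F3 on the English horn, so concert pitches are written a perfect fifth up.
F3 becomes C4
F4 becomes C5
Ab3 becomes Eb4
B4 becomes F#5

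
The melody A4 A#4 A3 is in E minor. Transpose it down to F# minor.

From E down to F# is a minor seventh; apply that to each pitch.
A4 → B3
A#4 → B#3
A3 → B2

B3 B#3 B2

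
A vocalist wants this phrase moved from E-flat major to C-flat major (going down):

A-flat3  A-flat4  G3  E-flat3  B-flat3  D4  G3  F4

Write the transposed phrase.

Fb3 Fb4 Eb3 Cb3 Gb3 Bb3 Eb3 Db4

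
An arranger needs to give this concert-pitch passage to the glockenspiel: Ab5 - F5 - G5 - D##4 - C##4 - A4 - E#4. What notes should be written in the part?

Ab3 F3 G3 D##2 C##2 A2 E#2

The glockenspiel sounds a perfect fifteenth above written, so the written part must be a perfect fifteenth below concert — transpose each note down.
Ab5 -> Ab3
F5 -> F3
G5 -> G3
D##4 -> D##2
C##4 -> C##2
A4 -> A2
E#4 -> E#2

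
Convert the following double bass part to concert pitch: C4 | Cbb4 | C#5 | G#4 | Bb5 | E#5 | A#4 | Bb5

Written C4 on the double bass sounds as C3, a perfect octave lower; apply that shift to every note.
C4 gives C3
Cbb4 gives Cbb3
C#5 gives C#4
G#4 gives G#3
Bb5 gives Bb4
E#5 gives E#4
A#4 gives A#3
Bb5 gives Bb4

C3 Cbb3 C#4 G#3 Bb4 E#4 A#3 Bb4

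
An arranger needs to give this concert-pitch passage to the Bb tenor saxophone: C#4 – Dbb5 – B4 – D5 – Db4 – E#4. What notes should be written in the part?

D#5 Ebb6 C#6 E6 Eb5 F##5

The Bb tenor saxophone sounds a major ninth below written, so the written part must be a major ninth above concert — transpose each note up.
C#4 to D#5
Dbb5 to Ebb6
B4 to C#6
D5 to E6
Db4 to Eb5
E#4 to F##5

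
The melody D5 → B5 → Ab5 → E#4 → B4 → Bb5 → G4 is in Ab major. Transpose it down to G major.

C#5 A#5 G5 D##4 A#4 A5 F#4

From Ab down to G is a minor second; apply that to each pitch.
D5 gives C#5
B5 gives A#5
Ab5 gives G5
E#4 gives D##4
B4 gives A#4
Bb5 gives A5
G4 gives F#4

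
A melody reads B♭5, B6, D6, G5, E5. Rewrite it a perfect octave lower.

A perfect octave down from Bb5 gives Bb4.
A perfect octave down from B6 gives B5.
D6 down a perfect octave is D5.
G5: an octave down reaches G, and 12 semitones makes it G4.
E5 down a perfect octave is E4.

Bb4 B5 D5 G4 E4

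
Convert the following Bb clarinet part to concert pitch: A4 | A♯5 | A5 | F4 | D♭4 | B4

Written C4 on the Bb clarinet sounds as Bb3, a major second lower; apply that shift to every note.
A4 becomes G4
A#5 becomes G#5
A5 becomes G5
F4 becomes Eb4
Db4 becomes Cb4
B4 becomes A4

G4 G#5 G5 Eb4 Cb4 A4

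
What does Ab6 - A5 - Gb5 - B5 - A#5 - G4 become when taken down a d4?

E6 E#5 D5 F##5 E##5 D#4

Ab6 → E6
A5 → E#5
Gb5 → D5
B5 → F##5
A#5 → E##5
G4 → D#4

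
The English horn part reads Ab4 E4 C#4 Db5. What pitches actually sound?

Db4 A3 F#3 Gb4

The English horn sounds a perfect fifth below written, so transpose each written note down a perfect fifth.
Ab4 becomes Db4
E4 becomes A3
C#4 becomes F#3
Db5 becomes Gb4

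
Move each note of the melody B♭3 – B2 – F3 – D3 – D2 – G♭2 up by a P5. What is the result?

F4 F#3 C4 A3 A2 Db3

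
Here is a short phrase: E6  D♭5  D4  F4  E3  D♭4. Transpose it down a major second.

D6 Cb5 C4 Eb4 D3 Cb4

E6 to D6
Db5 to Cb5
D4 to C4
F4 to Eb4
E3 to D3
Db4 to Cb4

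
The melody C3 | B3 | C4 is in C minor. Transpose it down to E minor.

E2 D#3 E3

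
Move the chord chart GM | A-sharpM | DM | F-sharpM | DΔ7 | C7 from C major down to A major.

EM F##M BM D#M BΔ7 A7

C major down to A major is a minor third; each chord root moves by that interval while the quality stays the same.
GM: root G down a minor third → E, giving EM.
A-sharpM: root A-sharp down a minor third → F##, giving F##M.
DM: root D down a minor third → B, giving BM.
F-sharpM: root F-sharp down a minor third → D#, giving D#M.
DΔ7: root D down a minor third → B, giving BΔ7.
C7: root C down a minor third → A, giving A7.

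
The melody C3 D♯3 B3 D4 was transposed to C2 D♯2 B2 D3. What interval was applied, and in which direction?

down a perfect octave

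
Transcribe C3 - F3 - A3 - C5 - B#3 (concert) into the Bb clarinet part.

D3 G3 B3 D5 C##4

The Bb clarinet sounds a major second below written, so the written part must be a major second above concert — transpose each note up.
C3 -> D3
F3 -> G3
A3 -> B3
C5 -> D5
B#3 -> C##4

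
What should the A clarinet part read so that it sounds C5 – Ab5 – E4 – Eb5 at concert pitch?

Written C4 sounds as A3 on the A clarinet, so concert pitches are written a minor third up.
C5 → Eb5
Ab5 → Cb6
E4 → G4
Eb5 → Gb5

Eb5 Cb6 G4 Gb5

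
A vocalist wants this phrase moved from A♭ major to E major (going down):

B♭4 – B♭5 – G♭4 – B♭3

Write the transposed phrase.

F#4 F#5 D4 F#3

From A♭ down to E is a diminished fourth; apply that to each pitch.
Bb4 gives F#4
Bb5 gives F#5
Gb4 gives D4
Bb3 gives F#3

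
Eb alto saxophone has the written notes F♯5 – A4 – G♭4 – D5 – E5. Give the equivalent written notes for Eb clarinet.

F#4 A3 Gb3 D4 E4

First find concert pitch: the Eb alto saxophone sounds a major sixth below written, so F♯5 A4 G♭4 D5 E5 sounds A4 C4 Bbb3 F4 G4.
Then write for Eb clarinet: it sounds a minor third above written, so the part must be a minor third below concert.
A4 → F#4
C4 → A3
Bbb3 → Gb3
F4 → D4
G4 → E4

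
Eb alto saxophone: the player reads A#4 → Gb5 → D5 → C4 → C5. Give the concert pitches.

Written C4 on the Eb alto saxophone sounds as Eb3, a major sixth lower; apply that shift to every note.
A#4 to C#4
Gb5 to Bbb4
D5 to F4
C4 to Eb3
C5 to Eb4

C#4 Bbb4 F4 Eb3 Eb4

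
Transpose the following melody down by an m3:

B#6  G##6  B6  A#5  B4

B#6 → G##6
G##6 → E##6
B6 → G#6
A#5 → F##5
B4 → G#4

G##6 E##6 G#6 F##5 G#4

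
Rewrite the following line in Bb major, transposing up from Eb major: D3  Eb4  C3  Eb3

A3 Bb4 G3 Bb3

From Eb up to Bb is a perfect fifth; apply that to each pitch.
D3 becomes A3
Eb4 becomes Bb4
C3 becomes G3
Eb3 becomes Bb3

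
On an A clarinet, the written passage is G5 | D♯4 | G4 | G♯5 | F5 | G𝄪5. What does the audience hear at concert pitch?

The A clarinet sounds a minor third below written, so transpose each written note down a minor third.
G5 to E5
D#4 to B#3
G4 to E4
G#5 to E#5
F5 to D5
G##5 to E##5

E5 B#3 E4 E#5 D5 E##5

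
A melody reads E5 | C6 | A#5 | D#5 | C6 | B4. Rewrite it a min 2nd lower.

D#5 B5 G##5 C##5 B5 A#4

E5 → D#5
C6 → B5
A#5 → G##5
D#5 → C##5
C6 → B5
B4 → A#4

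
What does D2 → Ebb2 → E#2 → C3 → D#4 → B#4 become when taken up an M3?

F#2 Gb2 G##2 E3 F##4 D##5

D2 becomes F#2
Ebb2 becomes Gb2
E#2 becomes G##2
C3 becomes E3
D#4 becomes F##4
B#4 becomes D##5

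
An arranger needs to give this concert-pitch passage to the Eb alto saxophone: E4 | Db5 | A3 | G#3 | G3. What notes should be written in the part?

C#5 Bb5 F#4 E#4 E4

The Eb alto saxophone sounds a major sixth below written, so the written part must be a major sixth above concert — transpose each note up.
E4 → C#5
Db5 → Bb5
A3 → F#4
G#3 → E#4
G3 → E4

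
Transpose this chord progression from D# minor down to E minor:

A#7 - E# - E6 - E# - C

B7 F# F6 F# Db

D# minor down to E minor is a major seventh; each chord root moves by that interval while the quality stays the same.
A#7: root A# down a major seventh → B, giving B7.
E#: root E# down a major seventh → F#, giving F#.
E6: root E down a major seventh → F, giving F6.
E#: root E# down a major seventh → F#, giving F#.
C: root C down a major seventh → Db, giving Db.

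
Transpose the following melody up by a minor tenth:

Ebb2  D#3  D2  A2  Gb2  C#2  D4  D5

Ebb2 gives Gbb3
D#3 gives F#4
D2 gives F3
A2 gives C4
Gb2 gives Bbb3
C#2 gives E3
D4 gives F5
D5 gives F6

Gbb3 F#4 F3 C4 Bbb3 E3 F5 F6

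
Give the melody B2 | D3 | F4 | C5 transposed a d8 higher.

B2 -> Bb3
D3 -> Db4
F4 -> Fb5
C5 -> Cb6

Bb3 Db4 Fb5 Cb6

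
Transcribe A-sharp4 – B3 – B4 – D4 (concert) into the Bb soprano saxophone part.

Written C4 sounds as Bb3 on the Bb soprano saxophone, so concert pitches are written a major second up.
A#4 -> B#4
B3 -> C#4
B4 -> C#5
D4 -> E4

B#4 C#4 C#5 E4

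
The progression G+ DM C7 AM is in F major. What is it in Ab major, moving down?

F major down to Ab major is a major sixth; each chord root moves by that interval while the quality stays the same.
G+: root G down a major sixth → Bb, giving Bb+.
DM: root D down a major sixth → F, giving FM.
C7: root C down a major sixth → Eb, giving Eb7.
AM: root A down a major sixth → C, giving CM.

Bb+ FM Eb7 CM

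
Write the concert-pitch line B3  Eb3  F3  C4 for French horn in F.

F#4 Bb3 C4 G4

Written C4 sounds as F3 on the French horn in F, so concert pitches are written a perfect fifth up.
B3 -> F#4
Eb3 -> Bb3
F3 -> C4
C4 -> G4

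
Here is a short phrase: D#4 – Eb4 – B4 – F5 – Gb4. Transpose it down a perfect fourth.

D#4 gives A#3
Eb4 gives Bb3
B4 gives F#4
F5 gives C5
Gb4 gives Db4

A#3 Bb3 F#4 C5 Db4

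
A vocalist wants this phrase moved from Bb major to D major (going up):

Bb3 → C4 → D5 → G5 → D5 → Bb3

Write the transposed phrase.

D4 E4 F#5 B5 F#5 D4

From Bb up to D is a major third; apply that to each pitch.
Bb3 becomes D4
C4 becomes E4
D5 becomes F#5
G5 becomes B5
D5 becomes F#5
Bb3 becomes D4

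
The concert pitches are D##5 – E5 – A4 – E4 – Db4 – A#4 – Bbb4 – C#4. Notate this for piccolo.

The piccolo sounds a perfect octave above written, so the written part must be a perfect octave below concert — transpose each note down.
D##5 becomes D##4
E5 becomes E4
A4 becomes A3
E4 becomes E3
Db4 becomes Db3
A#4 becomes A#3
Bbb4 becomes Bbb3
C#4 becomes C#3

D##4 E4 A3 E3 Db3 A#3 Bbb3 C#3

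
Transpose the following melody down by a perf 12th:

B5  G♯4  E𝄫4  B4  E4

E4 C#3 Abb2 E3 A2

A perfect twelfth down from B5 gives E4.
A perfect twelfth down from G#4 gives C#3.
A perfect twelfth down from Ebb4 gives Abb2.
B4: a twelfth down reaches E, and 19 semitones makes it E3.
E4 down a perfect twelfth is A2.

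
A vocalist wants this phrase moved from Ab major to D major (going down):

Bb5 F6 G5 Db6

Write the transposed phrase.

E5 B5 C#5 G5

Ab major to D major down is a diminished fifth, so every note moves down by that interval.
Bb5 to E5
F6 to B5
G5 to C#5
Db6 to G5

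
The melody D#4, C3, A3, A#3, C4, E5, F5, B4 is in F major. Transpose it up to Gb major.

E4 Db3 Bb3 B3 Db4 F5 Gb5 C5

From F up to Gb is a minor second; apply that to each pitch.
D#4 -> E4
C3 -> Db3
A3 -> Bb3
A#3 -> B3
C4 -> Db4
E5 -> F5
F5 -> Gb5
B4 -> C5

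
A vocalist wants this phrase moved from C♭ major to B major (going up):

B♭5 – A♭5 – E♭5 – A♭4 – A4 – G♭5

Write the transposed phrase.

From C♭ up to B is an augmented seventh; apply that to each pitch.
Bb5 → A#6
Ab5 → G#6
Eb5 → D#6
Ab4 → G#5
A4 → G##5
Gb5 → F#6

A#6 G#6 D#6 G#5 G##5 F#6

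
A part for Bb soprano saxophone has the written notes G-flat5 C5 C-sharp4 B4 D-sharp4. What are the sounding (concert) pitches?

Written C4 on the Bb soprano saxophone sounds as Bb3, a major second lower; apply that shift to every note.
Gb5 gives Fb5
C5 gives Bb4
C#4 gives B3
B4 gives A4
D#4 gives C#4

Fb5 Bb4 B3 A4 C#4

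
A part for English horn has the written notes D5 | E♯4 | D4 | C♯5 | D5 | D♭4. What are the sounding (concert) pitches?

The English horn sounds a perfect fifth below written, so transpose each written note down a perfect fifth.
D5 to G4
E#4 to A#3
D4 to G3
C#5 to F#4
D5 to G4
Db4 to Gb3

G4 A#3 G3 F#4 G4 Gb3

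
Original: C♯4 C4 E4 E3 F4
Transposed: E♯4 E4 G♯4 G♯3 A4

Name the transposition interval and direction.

Take the first pair: C#4 → E#4. C to E spans 3 letter names, so the interval is some kind of third.
C#4 to E#4 is 4 semitones, which makes it a major third; the second version is higher, so the direction is up.
Checking another pair — F4 → A4 — gives the same interval.

up a major third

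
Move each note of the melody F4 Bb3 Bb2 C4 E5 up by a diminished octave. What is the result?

F4 gives Fb5
Bb3 gives Bbb4
Bb2 gives Bbb3
C4 gives Cb5
E5 gives Eb6

Fb5 Bbb4 Bbb3 Cb5 Eb6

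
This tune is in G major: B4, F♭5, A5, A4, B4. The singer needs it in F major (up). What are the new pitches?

From G up to F is a minor seventh; apply that to each pitch.
B4 becomes A5
Fb5 becomes Ebb6
A5 becomes G6
A4 becomes G5
B4 becomes A5

A5 Ebb6 G6 G5 A5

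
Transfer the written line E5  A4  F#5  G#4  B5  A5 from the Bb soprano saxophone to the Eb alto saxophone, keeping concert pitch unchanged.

First find concert pitch: the Bb soprano saxophone sounds a major second below written, so E5 A4 F#5 G#4 B5 A5 sounds D5 G4 E5 F#4 A5 G5.
Then write for Eb alto saxophone: it sounds a major sixth below written, so the part must be a major sixth above concert.
D5 → B5
G4 → E5
E5 → C#6
F#4 → D#5
A5 → F#6
G5 → E6

B5 E5 C#6 D#5 F#6 E6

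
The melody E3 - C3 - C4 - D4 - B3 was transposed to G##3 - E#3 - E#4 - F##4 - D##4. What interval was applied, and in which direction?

up an augmented third

From E3 to G##3 is 3 letter names — a third of some quality.
E3 to G##3 is 5 semitones, which makes it an augmented third; the second version is higher, so the direction is up.
Checking another pair — B3 → D##4 — gives the same interval.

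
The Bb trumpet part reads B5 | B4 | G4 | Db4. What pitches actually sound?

Written C4 on the Bb trumpet sounds as Bb3, a major second lower; apply that shift to every note.
B5 gives A5
B4 gives A4
G4 gives F4
Db4 gives Cb4

A5 A4 F4 Cb4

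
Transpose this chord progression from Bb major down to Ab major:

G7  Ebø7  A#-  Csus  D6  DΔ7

F7 Dbø7 G#- Bbsus C6 CΔ7

Bb major down to Ab major is a major second; each chord root moves by that interval while the quality stays the same.
G7: root G down a major second → F, giving F7.
Ebø7: root Eb down a major second → Db, giving Dbø7.
A#-: root A# down a major second → G#, giving G#-.
Csus: root C down a major second → Bb, giving Bbsus.
D6: root D down a major second → C, giving C6.
DΔ7: root D down a major second → C, giving CΔ7.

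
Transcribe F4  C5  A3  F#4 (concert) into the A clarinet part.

Written C4 sounds as A3 on the A clarinet, so concert pitches are written a minor third up.
F4 → Ab4
C5 → Eb5
A3 → C4
F#4 → A4

Ab4 Eb5 C4 A4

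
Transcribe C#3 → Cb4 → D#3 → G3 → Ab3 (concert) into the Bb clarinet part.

Written C4 sounds as Bb3 on the Bb clarinet, so concert pitches are written a major second up.
C#3 to D#3
Cb4 to Db4
D#3 to E#3
G3 to A3
Ab3 to Bb3

D#3 Db4 E#3 A3 Bb3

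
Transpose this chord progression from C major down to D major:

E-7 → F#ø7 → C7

F#-7 G#ø7 D7

C major down to D major is a minor seventh; each chord root moves by that interval while the quality stays the same.
E-7: root E down a minor seventh → F#, giving F#-7.
F#ø7: root F# down a minor seventh → G#, giving G#ø7.
C7: root C down a minor seventh → D, giving D7.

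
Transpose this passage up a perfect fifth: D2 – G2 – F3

D2 → A2
G2 → D3
F3 → C4

A2 D3 C4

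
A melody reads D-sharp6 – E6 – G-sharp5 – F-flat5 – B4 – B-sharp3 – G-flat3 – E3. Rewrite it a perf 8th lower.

D#6 -> D#5
E6 -> E5
G#5 -> G#4
Fb5 -> Fb4
B4 -> B3
B#3 -> B#2
Gb3 -> Gb2
E3 -> E2

D#5 E5 G#4 Fb4 B3 B#2 Gb2 E2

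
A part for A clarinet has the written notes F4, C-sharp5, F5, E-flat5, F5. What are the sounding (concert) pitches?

Written C4 on the A clarinet sounds as A3, a minor third lower; apply that shift to every note.
F4 -> D4
C#5 -> A#4
F5 -> D5
Eb5 -> C5
F5 -> D5

D4 A#4 D5 C5 D5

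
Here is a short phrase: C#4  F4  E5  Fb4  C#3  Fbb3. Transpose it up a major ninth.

D#5 G5 F#6 Gb5 D#4 Gbb4

C#4: a ninth up reaches D, and 14 semitones makes it D#5.
F4: a ninth up reaches G, and 14 semitones makes it G5.
A major ninth up from E5 gives F#6.
Fb4 up a major ninth is Gb5.
C#3: a ninth up reaches D, and 14 semitones makes it D#4.
Fbb3 up a major ninth is Gbb4.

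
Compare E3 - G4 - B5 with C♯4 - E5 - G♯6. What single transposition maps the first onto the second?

up a major sixth

From E3 to C#4 is 6 letter names — a sixth of some quality.
E3 to C#4 is 9 semitones, which makes it a major sixth; the second version is higher, so the direction is up.
Checking another pair — B5 → G#6 — gives the same interval.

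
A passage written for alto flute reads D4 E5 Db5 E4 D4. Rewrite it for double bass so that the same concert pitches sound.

A4 B5 Ab5 B4 A4

First find concert pitch: the alto flute sounds a perfect fourth below written, so D4 E5 Db5 E4 D4 sounds A3 B4 Ab4 B3 A3.
Then write for double bass: it sounds a perfect octave below written, so the part must be a perfect octave above concert.
A3 → A4
B4 → B5
Ab4 → Ab5
B3 → B4
A3 → A4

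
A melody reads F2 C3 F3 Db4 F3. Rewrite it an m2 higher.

Gb2 Db3 Gb3 Ebb4 Gb3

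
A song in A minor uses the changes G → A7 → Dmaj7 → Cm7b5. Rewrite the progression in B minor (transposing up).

A minor up to B minor is a major second; each chord root moves by that interval while the quality stays the same.
G: root G up a major second → A, giving A.
A7: root A up a major second → B, giving B7.
Dmaj7: root D up a major second → E, giving Emaj7.
Cm7b5: root C up a major second → D, giving Dm7b5.

A B7 Emaj7 Dm7b5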